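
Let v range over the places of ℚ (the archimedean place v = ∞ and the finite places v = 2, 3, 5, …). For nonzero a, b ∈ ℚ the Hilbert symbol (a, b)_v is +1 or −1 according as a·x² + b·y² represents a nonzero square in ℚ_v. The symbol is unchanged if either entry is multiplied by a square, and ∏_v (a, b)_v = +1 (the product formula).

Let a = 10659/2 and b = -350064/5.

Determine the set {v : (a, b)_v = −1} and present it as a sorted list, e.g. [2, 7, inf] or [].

Mod squares: a ≡ 21318, b ≡ -12155. Check v ∈ {∞, 2, 3, 5, 11, 13, 17, 19}.
v=3: a=3^1·(≡2), b=3^2·(≡1) mod 3; (2|3)=-1, (1|3)=+1; (−1)^{1·2·1}·(-1)^2·(+1)^1 = +1.
v=17: a=17^1·(≡16), b=17^1·(≡16) mod 17; (16|17)=+1, (16|17)=+1; (−1)^{1·1·8}·(+1)^1·(+1)^1 = +1.
v=13: a=13^0·(≡6), b=13^1·(≡12) mod 13; (6|13)=-1, (12|13)=+1; (−1)^{0·1·6}·(-1)^1·(+1)^0 = -1.
v=5: a=5^0·(≡2), b=5^-1·(≡1) mod 5; (2|5)=-1, (1|5)=+1; (−1)^{0·-1·2}·(-1)^-1·(+1)^0 = -1.
v=∞: 21318 > 0 and -12155 < 0  ⇒  (a,b)_∞ = +1.
v=2: v_2(a)=-1, v_2(b)=4; units ≡ 3, 5 (mod 8); ε·ε+αω+βω = 1·0+-1·1+4·1 ≡ 1  ⇒  (a,b)_2 = -1.
v=11: a=11^1·(≡6), b=11^1·(≡2) mod 11; (6|11)=-1, (2|11)=-1; (−1)^{1·1·5}·(-1)^1·(-1)^1 = -1.
v=19: a=19^1·(≡5), b=19^0·(≡6) mod 19; (5|19)=+1, (6|19)=+1; (−1)^{1·0·9}·(+1)^0·(+1)^1 = +1.
|Ram(21318, -12155)| = 4, even; anisotropic at {2, 5, 11, 13}.

[2, 5, 11, 13]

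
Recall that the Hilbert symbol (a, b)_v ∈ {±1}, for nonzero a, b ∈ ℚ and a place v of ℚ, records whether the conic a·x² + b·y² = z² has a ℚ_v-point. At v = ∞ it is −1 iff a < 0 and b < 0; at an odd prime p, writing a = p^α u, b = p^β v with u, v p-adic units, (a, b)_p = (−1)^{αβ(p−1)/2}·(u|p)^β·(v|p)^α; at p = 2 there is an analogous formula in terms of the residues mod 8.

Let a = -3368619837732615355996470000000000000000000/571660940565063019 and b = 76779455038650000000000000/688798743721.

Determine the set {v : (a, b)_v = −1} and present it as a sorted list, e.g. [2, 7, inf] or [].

(a, b) ≡ (-1330, 89466) mod (ℚ^×)²; places V = {2, 3, 5, 7, 11, 13, 19, 31, 37, ∞}.
(a,b)_3: α=14, u≡2; β=7, v≡2 (mod 3); (2|3)=-1, (2|3)=-1; sign (−1)^0·-1^7·-1^14 = -1.
(a,b)_31: α=6, u≡17; β=3, v≡26 (mod 31); (17|31)=-1, (26|31)=-1; sign (−1)^0·-1^3·-1^6 = -1.
(a,b)_37: α=2, u≡13; β=1, v≡2 (mod 37); (13|37)=-1, (2|37)=-1; sign (−1)^0·-1^1·-1^2 = -1.
(a,b)_19: α=-9, u≡4; β=-6, v≡18 (mod 19); (4|19)=+1, (18|19)=-1; sign (−1)^0·+1^-6·-1^-9 = -1.
(a,b)_13: α=2, u≡4; β=1, v≡5 (mod 13); (4|13)=+1, (5|13)=-1; sign (−1)^0·+1^1·-1^2 = +1.
(a,b)_∞: sgn(-1330)=−, sgn(89466)=+, so +1.
(a,b)_11: α=-6, u≡3; β=-4, v≡4 (mod 11); (3|11)=+1, (4|11)=+1; sign (−1)^0·+1^-4·+1^-6 = +1.
(a,b)_5: α=19, u≡1; β=14, v≡1 (mod 5); (1|5)=+1, (1|5)=+1; sign (−1)^0·+1^14·+1^19 = +1.
(a,b)_2: α=19, β=13; u≡7, v≡5 (mod 8); ε(u)ε(v)=1·0, αω(v)=19·1, βω(u)=13·0; sum ≡ 1  ⇒  -1.
(a,b)_7: α=3, u≡3; β=2, v≡5 (mod 7); (3|7)=-1, (5|7)=-1; sign (−1)^0·-1^2·-1^3 = -1.
Ram(-1330, 89466) = {2, 3, 7, 19, 31, 37}; no ℚ_2-point on the conic.

[2, 3, 7, 19, 31, 37]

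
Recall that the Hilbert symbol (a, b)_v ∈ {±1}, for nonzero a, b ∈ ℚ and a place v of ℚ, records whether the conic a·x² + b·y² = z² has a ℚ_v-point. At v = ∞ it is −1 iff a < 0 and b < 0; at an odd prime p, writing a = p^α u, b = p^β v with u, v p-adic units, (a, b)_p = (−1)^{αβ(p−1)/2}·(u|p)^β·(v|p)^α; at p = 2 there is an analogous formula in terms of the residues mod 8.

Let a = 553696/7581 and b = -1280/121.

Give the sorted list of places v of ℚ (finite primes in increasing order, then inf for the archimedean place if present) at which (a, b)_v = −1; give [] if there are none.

Mod squares: a ≡ 6006, b ≡ -5. Check v ∈ {∞, 2, 3, 5, 7, 11, 13, 19}.
v=11: a=11^3·(≡10), b=11^-2·(≡7) mod 11; (10|11)=-1, (7|11)=-1; (−1)^{3·-2·5}·(-1)^-2·(-1)^3 = -1.
v=5: a=5^0·(≡1), b=5^1·(≡4) mod 5; (1|5)=+1, (4|5)=+1; (−1)^{0·1·2}·(+1)^1·(+1)^0 = +1.
v=19: a=19^-2·(≡18), b=19^0·(≡18) mod 19; (18|19)=-1, (18|19)=-1; (−1)^{-2·0·9}·(-1)^0·(-1)^-2 = +1.
v=13: a=13^1·(≡2), b=13^0·(≡5) mod 13; (2|13)=-1, (5|13)=-1; (−1)^{1·0·6}·(-1)^0·(-1)^1 = -1.
v=7: a=7^-1·(≡2), b=7^0·(≡4) mod 7; (2|7)=+1, (4|7)=+1; (−1)^{-1·0·3}·(+1)^0·(+1)^-1 = +1.
v=∞: 6006 > 0 and -5 < 0  ⇒  (a,b)_∞ = +1.
v=3: a=3^-1·(≡1), b=3^0·(≡1) mod 3; (1|3)=+1, (1|3)=+1; (−1)^{-1·0·1}·(+1)^0·(+1)^-1 = +1.
v=2: v_2(a)=5, v_2(b)=8; units ≡ 3, 3 (mod 8); ε·ε+αω+βω = 1·1+5·1+8·1 ≡ 0  ⇒  (a,b)_2 = +1.
Ram(6006, -5) = {11, 13}; no ℚ_11-point on the conic.

[11, 13]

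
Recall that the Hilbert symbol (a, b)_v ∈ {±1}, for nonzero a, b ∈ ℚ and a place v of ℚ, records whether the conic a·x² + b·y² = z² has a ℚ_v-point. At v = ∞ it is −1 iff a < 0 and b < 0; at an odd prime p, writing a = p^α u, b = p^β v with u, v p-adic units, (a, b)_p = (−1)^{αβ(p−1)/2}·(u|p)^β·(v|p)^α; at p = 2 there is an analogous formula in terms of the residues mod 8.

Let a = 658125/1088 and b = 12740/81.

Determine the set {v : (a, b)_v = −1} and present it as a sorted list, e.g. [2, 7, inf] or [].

[13, 17]

Mod squares: a ≡ 221, b ≡ 65. Check v ∈ {∞, 2, 3, 5, 7, 13, 17}.
v=2: v_2(a)=-6, v_2(b)=2; units ≡ 5, 1 (mod 8); ε·ε+αω+βω = 0·0+-6·0+2·1 ≡ 0  ⇒  (a,b)_2 = +1.
v=17: a=17^-1·(≡16), b=17^0·(≡11) mod 17; (16|17)=+1, (11|17)=-1; (−1)^{-1·0·8}·(+1)^0·(-1)^-1 = -1.
v=5: a=5^4·(≡1), b=5^1·(≡3) mod 5; (1|5)=+1, (3|5)=-1; (−1)^{4·1·2}·(+1)^1·(-1)^4 = +1.
v=13: a=13^1·(≡9), b=13^1·(≡6) mod 13; (9|13)=+1, (6|13)=-1; (−1)^{1·1·6}·(+1)^1·(-1)^1 = -1.
v=3: a=3^4·(≡2), b=3^-4·(≡2) mod 3; (2|3)=-1, (2|3)=-1; (−1)^{4·-4·1}·(-1)^-4·(-1)^4 = +1.
v=7: a=7^0·(≡2), b=7^2·(≡2) mod 7; (2|7)=+1, (2|7)=+1; (−1)^{0·2·3}·(+1)^2·(+1)^0 = +1.
v=∞: 221 > 0 and 65 > 0  ⇒  (a,b)_∞ = +1.
(221, 65 / ℚ) ramifies at {13, 17}: a division algebra.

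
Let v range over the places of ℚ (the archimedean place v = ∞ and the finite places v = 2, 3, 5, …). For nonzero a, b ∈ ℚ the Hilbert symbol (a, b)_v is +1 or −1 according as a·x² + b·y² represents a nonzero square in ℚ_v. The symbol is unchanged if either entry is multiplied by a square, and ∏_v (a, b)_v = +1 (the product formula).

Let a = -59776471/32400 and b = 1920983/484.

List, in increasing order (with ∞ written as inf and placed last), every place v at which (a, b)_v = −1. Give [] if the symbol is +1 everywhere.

[17, 23]

(a, b) ≡ (-391, 23) mod (ℚ^×)²; places V = {2, 3, 5, 11, 17, 23, ∞}.
(a,b)_∞: sgn(-391)=−, sgn(23)=+, so +1.
(a,b)_2: α=-4, β=-2; u≡1, v≡7 (mod 8); ε(u)ε(v)=0·1, αω(v)=-4·0, βω(u)=-2·0; sum ≡ 0  ⇒  +1.
(a,b)_11: α=0, u≡3; β=-2, v≡5 (mod 11); (3|11)=+1, (5|11)=+1; sign (−1)^0·+1^-2·+1^0 = +1.
(a,b)_5: α=-2, u≡4; β=0, v≡2 (mod 5); (4|5)=+1, (2|5)=-1; sign (−1)^0·+1^0·-1^-2 = +1.
(a,b)_3: α=-4, u≡2; β=0, v≡2 (mod 3); (2|3)=-1, (2|3)=-1; sign (−1)^0·-1^0·-1^-4 = +1.
(a,b)_23: α=3, u≡2; β=1, v≡8 (mod 23); (2|23)=+1, (8|23)=+1; sign (−1)^1·+1^1·+1^3 = -1.
(a,b)_17: α=3, u≡6; β=4, v≡5 (mod 17); (6|17)=-1, (5|17)=-1; sign (−1)^0·-1^4·-1^3 = -1.
(-391, 23 / ℚ) ramifies at {17, 23}: a division algebra.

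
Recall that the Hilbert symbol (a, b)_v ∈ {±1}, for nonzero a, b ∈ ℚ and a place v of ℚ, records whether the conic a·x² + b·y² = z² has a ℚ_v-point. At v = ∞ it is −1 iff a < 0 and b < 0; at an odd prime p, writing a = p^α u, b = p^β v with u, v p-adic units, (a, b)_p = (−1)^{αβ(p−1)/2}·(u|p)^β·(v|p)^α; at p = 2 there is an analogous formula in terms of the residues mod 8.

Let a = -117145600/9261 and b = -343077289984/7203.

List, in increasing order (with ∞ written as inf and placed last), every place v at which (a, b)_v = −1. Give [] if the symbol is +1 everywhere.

[2, 3, 11, inf]

Mod squares: a ≡ -6006, b ≡ -3. Check v ∈ {∞, 2, 3, 5, 7, 11, 13}.
v=7: a=7^-3·(≡5), b=7^-4·(≡4) mod 7; (5|7)=-1, (4|7)=+1; (−1)^{-3·-4·3}·(-1)^-4·(+1)^-3 = +1.
v=3: a=3^-3·(≡2), b=3^-1·(≡2) mod 3; (2|3)=-1, (2|3)=-1; (−1)^{-3·-1·1}·(-1)^-1·(-1)^-3 = -1.
v=2: v_2(a)=15, v_2(b)=24; units ≡ 5, 5 (mod 8); ε·ε+αω+βω = 0·0+15·1+24·1 ≡ 1  ⇒  (a,b)_2 = -1.
v=11: a=11^1·(≡5), b=11^2·(≡10) mod 11; (5|11)=+1, (10|11)=-1; (−1)^{1·2·5}·(+1)^2·(-1)^1 = -1.
v=5: a=5^2·(≡1), b=5^0·(≡2) mod 5; (1|5)=+1, (2|5)=-1; (−1)^{2·0·2}·(+1)^0·(-1)^2 = +1.
v=∞: -6006 < 0 and -3 < 0  ⇒  (a,b)_∞ = -1.
v=13: a=13^1·(≡2), b=13^2·(≡9) mod 13; (2|13)=-1, (9|13)=+1; (−1)^{1·2·6}·(-1)^2·(+1)^1 = +1.
Ram(-6006, -3) = {2, 3, 11, ∞}; no ℚ_2-point on the conic.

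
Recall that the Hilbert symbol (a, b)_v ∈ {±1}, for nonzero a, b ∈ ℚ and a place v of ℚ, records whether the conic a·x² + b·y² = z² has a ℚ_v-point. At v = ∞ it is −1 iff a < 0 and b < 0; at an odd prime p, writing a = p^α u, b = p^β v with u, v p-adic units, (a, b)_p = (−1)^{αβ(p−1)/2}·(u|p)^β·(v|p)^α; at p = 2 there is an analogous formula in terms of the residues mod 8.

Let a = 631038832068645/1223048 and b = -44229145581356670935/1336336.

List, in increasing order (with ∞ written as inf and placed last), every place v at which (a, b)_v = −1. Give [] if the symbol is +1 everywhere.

[11, 29]

Mod squares: a ≡ 10, b ≡ -20735. Check v ∈ {∞, 2, 3, 5, 7, 11, 13, 17, 23, 29, 37, 43}.
v=23: a=23^-2·(≡14), b=23^0·(≡21) mod 23; (14|23)=-1, (21|23)=-1; (−1)^{-2·0·11}·(-1)^0·(-1)^-2 = +1.
v=13: a=13^2·(≡10), b=13^3·(≡3) mod 13; (10|13)=+1, (3|13)=+1; (−1)^{2·3·6}·(+1)^3·(+1)^2 = +1.
v=3: a=3^4·(≡1), b=3^0·(≡1) mod 3; (1|3)=+1, (1|3)=+1; (−1)^{4·0·1}·(+1)^0·(+1)^4 = +1.
v=29: a=29^2·(≡19), b=29^3·(≡17) mod 29; (19|29)=-1, (17|29)=-1; (−1)^{2·3·14}·(-1)^3·(-1)^2 = -1.
v=∞: 10 > 0 and -20735 < 0  ⇒  (a,b)_∞ = +1.
v=7: a=7^2·(≡5), b=7^2·(≡6) mod 7; (5|7)=-1, (6|7)=-1; (−1)^{2·2·3}·(-1)^2·(-1)^2 = +1.
v=5: a=5^1·(≡3), b=5^1·(≡3) mod 5; (3|5)=-1, (3|5)=-1; (−1)^{1·1·2}·(-1)^1·(-1)^1 = +1.
v=37: a=37^0·(≡28), b=37^2·(≡20) mod 37; (28|37)=+1, (20|37)=-1; (−1)^{0·2·18}·(+1)^2·(-1)^0 = +1.
v=43: a=43^2·(≡13), b=43^2·(≡30) mod 43; (13|43)=+1, (30|43)=-1; (−1)^{2·2·21}·(+1)^2·(-1)^2 = +1.
v=17: a=17^-2·(≡7), b=17^-4·(≡14) mod 17; (7|17)=-1, (14|17)=-1; (−1)^{-2·-4·8}·(-1)^-4·(-1)^-2 = +1.
v=2: v_2(a)=-3, v_2(b)=-4; units ≡ 5, 1 (mod 8); ε·ε+αω+βω = 0·0+-3·0+-4·1 ≡ 0  ⇒  (a,b)_2 = +1.
v=11: a=11^2·(≡10), b=11^3·(≡2) mod 11; (10|11)=-1, (2|11)=-1; (−1)^{2·3·5}·(-1)^3·(-1)^2 = -1.
Ram(10, -20735) = {11, 29}; no ℚ_11-point on the conic.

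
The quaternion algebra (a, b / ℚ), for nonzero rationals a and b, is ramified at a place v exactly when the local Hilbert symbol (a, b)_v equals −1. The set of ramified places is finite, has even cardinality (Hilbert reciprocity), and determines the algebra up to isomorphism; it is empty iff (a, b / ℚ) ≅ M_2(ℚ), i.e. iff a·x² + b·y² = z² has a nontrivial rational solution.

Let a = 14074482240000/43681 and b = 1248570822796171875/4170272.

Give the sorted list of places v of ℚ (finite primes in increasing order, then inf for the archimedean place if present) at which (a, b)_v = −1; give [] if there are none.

[7, 11]

(a, b) ≡ (714, 24310) mod (ℚ^×)²; places V = {2, 3, 5, 7, 11, 13, 17, 19, ∞}.
(a,b)_17: α=1, u≡9; β=1, v≡13 (mod 17); (9|17)=+1, (13|17)=+1; sign (−1)^0·+1^1·+1^1 = +1.
(a,b)_5: α=4, u≡4; β=7, v≡3 (mod 5); (4|5)=+1, (3|5)=-1; sign (−1)^0·+1^7·-1^4 = +1.
(a,b)_19: α=-2, u≡16; β=-4, v≡6 (mod 19); (16|19)=+1, (6|19)=+1; sign (−1)^0·+1^-4·+1^-2 = +1.
(a,b)_7: α=1, u≡4; β=2, v≡5 (mod 7); (4|7)=+1, (5|7)=-1; sign (−1)^0·+1^2·-1^1 = -1.
(a,b)_13: α=2, u≡4; β=3, v≡11 (mod 13); (4|13)=+1, (11|13)=-1; sign (−1)^0·+1^3·-1^2 = +1.
(a,b)_3: α=7, u≡1; β=8, v≡1 (mod 3); (1|3)=+1, (1|3)=+1; sign (−1)^0·+1^8·+1^7 = +1.
(a,b)_2: α=9, β=-5; u≡5, v≡3 (mod 8); ε(u)ε(v)=0·1, αω(v)=9·1, βω(u)=-5·1; sum ≡ 0  ⇒  +1.
(a,b)_∞: sgn(714)=+, sgn(24310)=+, so +1.
(a,b)_11: α=-2, u≡8; β=3, v≡2 (mod 11); (8|11)=-1, (2|11)=-1; sign (−1)^0·-1^3·-1^-2 = -1.
|Ram(714, 24310)| = 2, even; anisotropic at {7, 11}.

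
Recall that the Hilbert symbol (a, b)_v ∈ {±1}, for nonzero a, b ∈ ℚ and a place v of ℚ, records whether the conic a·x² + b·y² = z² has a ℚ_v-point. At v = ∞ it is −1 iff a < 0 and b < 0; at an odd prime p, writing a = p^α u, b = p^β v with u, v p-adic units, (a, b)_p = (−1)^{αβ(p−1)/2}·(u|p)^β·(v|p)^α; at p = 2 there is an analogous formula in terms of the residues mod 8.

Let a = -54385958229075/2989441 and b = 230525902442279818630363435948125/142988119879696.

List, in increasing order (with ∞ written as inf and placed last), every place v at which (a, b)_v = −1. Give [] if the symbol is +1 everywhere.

Mod squares: a ≡ -321563, b ≡ 5797. Check v ∈ {∞, 2, 3, 5, 7, 11, 13, 17, 19, 23, 31, 41}.
v=41: a=41^1·(≡27), b=41^2·(≡2) mod 41; (27|41)=-1, (2|41)=+1; (−1)^{1·2·20}·(-1)^2·(+1)^1 = +1.
v=23: a=23^1·(≡13), b=23^2·(≡8) mod 23; (13|23)=+1, (8|23)=+1; (−1)^{1·2·11}·(+1)^2·(+1)^1 = +1.
v=5: a=5^2·(≡2), b=5^4·(≡2) mod 5; (2|5)=-1, (2|5)=-1; (−1)^{2·4·2}·(-1)^4·(-1)^2 = +1.
v=11: a=11^1·(≡3), b=11^5·(≡2) mod 11; (3|11)=+1, (2|11)=-1; (−1)^{1·5·5}·(+1)^5·(-1)^1 = +1.
v=∞: -321563 < 0 and 5797 > 0  ⇒  (a,b)_∞ = +1.
v=17: a=17^4·(≡15), b=17^9·(≡1) mod 17; (15|17)=+1, (1|17)=+1; (−1)^{4·9·8}·(+1)^9·(+1)^4 = +1.
v=13: a=13^-2·(≡11), b=13^-4·(≡10) mod 13; (11|13)=-1, (10|13)=+1; (−1)^{-2·-4·6}·(-1)^-4·(+1)^-2 = +1.
v=19: a=19^-2·(≡18), b=19^-4·(≡3) mod 19; (18|19)=-1, (3|19)=-1; (−1)^{-2·-4·9}·(-1)^-4·(-1)^-2 = +1.
v=31: a=31^1·(≡26), b=31^3·(≡4) mod 31; (26|31)=-1, (4|31)=+1; (−1)^{1·3·15}·(-1)^3·(+1)^1 = +1.
v=2: v_2(a)=0, v_2(b)=-4; units ≡ 5, 5 (mod 8); ε·ε+αω+βω = 0·0+0·1+-4·1 ≡ 0  ⇒  (a,b)_2 = +1.
v=7: a=7^-2·(≡6), b=7^-4·(≡4) mod 7; (6|7)=-1, (4|7)=+1; (−1)^{-2·-4·3}·(-1)^-4·(+1)^-2 = +1.
v=3: a=3^4·(≡1), b=3^6·(≡1) mod 3; (1|3)=+1, (1|3)=+1; (−1)^{4·6·1}·(+1)^6·(+1)^4 = +1.
Every local symbol is +1, so the conic -321563·x² + 5797·y² = z² has ℚ_v-points for all v and hence a ℚ-point; (a, b / ℚ) ≅ M_2(ℚ).

[]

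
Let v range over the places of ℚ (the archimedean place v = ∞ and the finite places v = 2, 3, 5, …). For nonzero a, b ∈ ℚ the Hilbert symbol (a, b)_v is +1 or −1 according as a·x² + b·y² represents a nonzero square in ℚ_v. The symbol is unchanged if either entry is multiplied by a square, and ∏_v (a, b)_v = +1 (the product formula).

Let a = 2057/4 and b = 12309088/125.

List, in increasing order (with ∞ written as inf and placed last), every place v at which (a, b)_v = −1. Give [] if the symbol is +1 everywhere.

Mod squares: a ≡ 17, b ≡ 110. Check v ∈ {∞, 2, 5, 11, 17}.
v=∞: 17 > 0 and 110 > 0  ⇒  (a,b)_∞ = +1.
v=2: v_2(a)=-2, v_2(b)=5; units ≡ 1, 7 (mod 8); ε·ε+αω+βω = 0·1+-2·0+5·0 ≡ 0  ⇒  (a,b)_2 = +1.
v=5: a=5^0·(≡3), b=5^-3·(≡3) mod 5; (3|5)=-1, (3|5)=-1; (−1)^{0·-3·2}·(-1)^-3·(-1)^0 = -1.
v=17: a=17^1·(≡9), b=17^2·(≡4) mod 17; (9|17)=+1, (4|17)=+1; (−1)^{1·2·8}·(+1)^2·(+1)^1 = +1.
v=11: a=11^2·(≡7), b=11^3·(≡2) mod 11; (7|11)=-1, (2|11)=-1; (−1)^{2·3·5}·(-1)^3·(-1)^2 = -1.
Ram(17, 110) = {5, 11}; no ℚ_5-point on the conic.

[5, 11]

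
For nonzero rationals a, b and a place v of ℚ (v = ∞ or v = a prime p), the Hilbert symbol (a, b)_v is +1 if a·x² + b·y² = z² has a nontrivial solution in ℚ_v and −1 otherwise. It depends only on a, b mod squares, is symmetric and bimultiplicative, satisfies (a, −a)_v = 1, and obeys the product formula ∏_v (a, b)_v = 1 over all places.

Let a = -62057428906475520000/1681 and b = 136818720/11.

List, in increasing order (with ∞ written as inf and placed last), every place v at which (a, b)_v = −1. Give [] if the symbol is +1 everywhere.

[5, 23]

Mod squares: a ≡ -2, b ≡ 129030. Check v ∈ {∞, 2, 3, 5, 7, 11, 17, 23, 41, 53}.
v=5: a=5^4·(≡3), b=5^1·(≡4) mod 5; (3|5)=-1, (4|5)=+1; (−1)^{4·1·2}·(-1)^1·(+1)^4 = -1.
v=23: a=23^2·(≡7), b=23^1·(≡22) mod 23; (7|23)=-1, (22|23)=-1; (−1)^{2·1·11}·(-1)^1·(-1)^2 = -1.
v=17: a=17^2·(≡9), b=17^1·(≡8) mod 17; (9|17)=+1, (8|17)=+1; (−1)^{2·1·8}·(+1)^1·(+1)^2 = +1.
v=11: a=11^0·(≡5), b=11^-1·(≡5) mod 11; (5|11)=+1, (5|11)=+1; (−1)^{0·-1·5}·(+1)^-1·(+1)^0 = +1.
v=53: a=53^2·(≡50), b=53^0·(≡11) mod 53; (50|53)=-1, (11|53)=+1; (−1)^{2·0·26}·(-1)^0·(+1)^2 = +1.
v=∞: -2 < 0 and 129030 > 0  ⇒  (a,b)_∞ = +1.
v=2: v_2(a)=19, v_2(b)=5; units ≡ 7, 3 (mod 8); ε·ε+αω+βω = 1·1+19·1+5·0 ≡ 0  ⇒  (a,b)_2 = +1.
v=7: a=7^2·(≡5), b=7^0·(≡6) mod 7; (5|7)=-1, (6|7)=-1; (−1)^{2·0·3}·(-1)^0·(-1)^2 = +1.
v=41: a=41^-2·(≡5), b=41^0·(≡11) mod 41; (5|41)=+1, (11|41)=-1; (−1)^{-2·0·20}·(+1)^0·(-1)^-2 = +1.
v=3: a=3^2·(≡1), b=3^7·(≡2) mod 3; (1|3)=+1, (2|3)=-1; (−1)^{2·7·1}·(+1)^7·(-1)^2 = +1.
(-2, 129030 / ℚ) ramifies at {5, 23}: a division algebra.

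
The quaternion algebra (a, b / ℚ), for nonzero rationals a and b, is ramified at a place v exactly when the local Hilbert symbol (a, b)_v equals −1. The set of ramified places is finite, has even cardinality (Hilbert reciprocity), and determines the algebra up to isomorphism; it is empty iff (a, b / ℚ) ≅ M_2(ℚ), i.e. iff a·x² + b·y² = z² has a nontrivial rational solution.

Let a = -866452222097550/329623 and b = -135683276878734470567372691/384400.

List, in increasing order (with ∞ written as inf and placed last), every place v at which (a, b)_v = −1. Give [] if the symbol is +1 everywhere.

[2, 7, 19, inf]

(a, b) ≡ (-4466, -11571) mod (ℚ^×)²; places V = {2, 3, 5, 7, 11, 13, 19, 29, 31, 47, ∞}.
(a,b)_7: α=-3, u≡5; β=1, v≡6 (mod 7); (5|7)=-1, (6|7)=-1; sign (−1)^1·-1^1·-1^-3 = -1.
(a,b)_11: α=1, u≡9; β=2, v≡1 (mod 11); (9|11)=+1, (1|11)=+1; sign (−1)^0·+1^2·+1^1 = +1.
(a,b)_29: α=3, u≡5; β=3, v≡20 (mod 29); (5|29)=+1, (20|29)=+1; sign (−1)^0·+1^3·+1^3 = +1.
(a,b)_19: α=2, u≡10; β=7, v≡13 (mod 19); (10|19)=-1, (13|19)=-1; sign (−1)^0·-1^7·-1^2 = -1.
(a,b)_∞: sgn(-4466)=−, sgn(-11571)=−, so -1.
(a,b)_47: α=2, u≡30; β=2, v≡43 (mod 47); (30|47)=-1, (43|47)=-1; sign (−1)^0·-1^2·-1^2 = +1.
(a,b)_13: α=0, u≡2; β=2, v≡9 (mod 13); (2|13)=-1, (9|13)=+1; sign (−1)^0·-1^2·+1^0 = +1.
(a,b)_5: α=2, u≡1; β=-2, v≡4 (mod 5); (1|5)=+1, (4|5)=+1; sign (−1)^0·+1^-2·+1^2 = +1.
(a,b)_3: α=4, u≡1; β=9, v≡1 (mod 3); (1|3)=+1, (1|3)=+1; sign (−1)^0·+1^9·+1^4 = +1.
(a,b)_2: α=1, β=-4; u≡7, v≡5 (mod 8); ε(u)ε(v)=1·0, αω(v)=1·1, βω(u)=-4·0; sum ≡ 1  ⇒  -1.
(a,b)_31: α=-2, u≡29; β=-2, v≡15 (mod 31); (29|31)=-1, (15|31)=-1; sign (−1)^0·-1^-2·-1^-2 = +1.
(-4466, -11571 / ℚ) ramifies at {2, 7, 19, ∞}: a division algebra.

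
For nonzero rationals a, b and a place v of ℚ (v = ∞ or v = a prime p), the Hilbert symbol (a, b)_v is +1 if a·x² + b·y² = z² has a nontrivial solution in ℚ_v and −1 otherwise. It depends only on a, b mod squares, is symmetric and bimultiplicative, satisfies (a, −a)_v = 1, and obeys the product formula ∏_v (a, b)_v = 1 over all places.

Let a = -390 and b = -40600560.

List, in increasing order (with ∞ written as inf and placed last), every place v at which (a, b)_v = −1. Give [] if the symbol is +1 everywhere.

[3, 11, 13, inf]

Mod squares: a ≡ -390, b ≡ -15015. Check v ∈ {∞, 2, 3, 5, 7, 11, 13}.
v=2: v_2(a)=1, v_2(b)=4; units ≡ 5, 1 (mod 8); ε·ε+αω+βω = 0·0+1·0+4·1 ≡ 0  ⇒  (a,b)_2 = +1.
v=3: a=3^1·(≡2), b=3^1·(≡2) mod 3; (2|3)=-1, (2|3)=-1; (−1)^{1·1·1}·(-1)^1·(-1)^1 = -1.
v=11: a=11^0·(≡6), b=11^1·(≡2) mod 11; (6|11)=-1, (2|11)=-1; (−1)^{0·1·5}·(-1)^1·(-1)^0 = -1.
v=5: a=5^1·(≡2), b=5^1·(≡3) mod 5; (2|5)=-1, (3|5)=-1; (−1)^{1·1·2}·(-1)^1·(-1)^1 = +1.
v=∞: -390 < 0 and -15015 < 0  ⇒  (a,b)_∞ = -1.
v=7: a=7^0·(≡2), b=7^1·(≡1) mod 7; (2|7)=+1, (1|7)=+1; (−1)^{0·1·3}·(+1)^1·(+1)^0 = +1.
v=13: a=13^1·(≡9), b=13^3·(≡6) mod 13; (9|13)=+1, (6|13)=-1; (−1)^{1·3·6}·(+1)^3·(-1)^1 = -1.
(-390, -15015 / ℚ) ramifies at {3, 11, 13, ∞}: a division algebra.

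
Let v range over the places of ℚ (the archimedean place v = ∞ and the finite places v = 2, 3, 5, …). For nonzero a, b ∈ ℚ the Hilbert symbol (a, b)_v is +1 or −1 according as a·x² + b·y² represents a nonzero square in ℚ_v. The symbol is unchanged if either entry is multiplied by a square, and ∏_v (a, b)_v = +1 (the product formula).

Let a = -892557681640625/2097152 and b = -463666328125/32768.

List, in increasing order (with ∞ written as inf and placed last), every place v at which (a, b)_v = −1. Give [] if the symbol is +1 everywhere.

[5, 7, 11, inf]

(a, b) ≡ (-130, -10010) mod (ℚ^×)²; places V = {2, 5, 7, 11, 13, ∞}.
(a,b)_5: α=9, u≡1; β=7, v≡2 (mod 5); (1|5)=+1, (2|5)=-1; sign (−1)^0·+1^7·-1^9 = -1.
(a,b)_11: α=4, u≡6; β=3, v≡1 (mod 11); (6|11)=-1, (1|11)=+1; sign (−1)^0·-1^3·+1^4 = -1.
(a,b)_2: α=-21, β=-15; u≡7, v≡3 (mod 8); ε(u)ε(v)=1·1, αω(v)=-21·1, βω(u)=-15·0; sum ≡ 0  ⇒  +1.
(a,b)_∞: sgn(-130)=−, sgn(-10010)=−, so -1.
(a,b)_13: α=1, u≡12; β=1, v≡1 (mod 13); (12|13)=+1, (1|13)=+1; sign (−1)^0·+1^1·+1^1 = +1.
(a,b)_7: α=4, u≡3; β=3, v≡5 (mod 7); (3|7)=-1, (5|7)=-1; sign (−1)^0·-1^3·-1^4 = -1.
Ram(-130, -10010) = {5, 7, 11, ∞}; no ℚ_5-point on the conic.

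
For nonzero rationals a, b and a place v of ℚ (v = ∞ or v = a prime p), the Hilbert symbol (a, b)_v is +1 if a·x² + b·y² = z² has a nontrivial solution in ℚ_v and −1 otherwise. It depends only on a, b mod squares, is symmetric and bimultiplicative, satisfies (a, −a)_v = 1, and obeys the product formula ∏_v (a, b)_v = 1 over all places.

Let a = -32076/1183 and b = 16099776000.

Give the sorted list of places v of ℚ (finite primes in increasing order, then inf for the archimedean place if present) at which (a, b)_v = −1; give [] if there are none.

[5, 11]

Mod squares: a ≡ -77, b ≡ 2310. Check v ∈ {∞, 2, 3, 5, 7, 11, 13}.
v=11: a=11^1·(≡9), b=11^3·(≡4) mod 11; (9|11)=+1, (4|11)=+1; (−1)^{1·3·5}·(+1)^3·(+1)^1 = -1.
v=∞: -77 < 0 and 2310 > 0  ⇒  (a,b)_∞ = +1.
v=2: v_2(a)=2, v_2(b)=9; units ≡ 3, 3 (mod 8); ε·ε+αω+βω = 1·1+2·1+9·1 ≡ 0  ⇒  (a,b)_2 = +1.
v=13: a=13^-2·(≡3), b=13^0·(≡9) mod 13; (3|13)=+1, (9|13)=+1; (−1)^{-2·0·6}·(+1)^0·(+1)^-2 = +1.
v=3: a=3^6·(≡1), b=3^3·(≡2) mod 3; (1|3)=+1, (2|3)=-1; (−1)^{6·3·1}·(+1)^3·(-1)^6 = +1.
v=5: a=5^0·(≡3), b=5^3·(≡3) mod 5; (3|5)=-1, (3|5)=-1; (−1)^{0·3·2}·(-1)^3·(-1)^0 = -1.
v=7: a=7^-1·(≡5), b=7^1·(≡1) mod 7; (5|7)=-1, (1|7)=+1; (−1)^{-1·1·3}·(-1)^1·(+1)^-1 = +1.
Ram(-77, 2310) = {5, 11}; no ℚ_5-point on the conic.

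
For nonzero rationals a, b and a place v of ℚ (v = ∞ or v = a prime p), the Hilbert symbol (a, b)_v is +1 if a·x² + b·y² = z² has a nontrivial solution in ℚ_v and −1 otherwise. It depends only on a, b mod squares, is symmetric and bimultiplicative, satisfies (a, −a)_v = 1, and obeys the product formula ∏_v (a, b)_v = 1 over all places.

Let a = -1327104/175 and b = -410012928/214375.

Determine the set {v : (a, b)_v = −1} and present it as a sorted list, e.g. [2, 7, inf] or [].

[13, inf]

Mod squares: a ≡ -7, b ≡ -91. Check v ∈ {∞, 2, 3, 5, 7, 13}.
v=13: a=13^0·(≡11), b=13^3·(≡6) mod 13; (11|13)=-1, (6|13)=-1; (−1)^{0·3·6}·(-1)^3·(-1)^0 = -1.
v=7: a=7^-1·(≡3), b=7^-3·(≡2) mod 7; (3|7)=-1, (2|7)=+1; (−1)^{-1·-3·3}·(-1)^-3·(+1)^-1 = +1.
v=∞: -7 < 0 and -91 < 0  ⇒  (a,b)_∞ = -1.
v=2: v_2(a)=14, v_2(b)=8; units ≡ 1, 5 (mod 8); ε·ε+αω+βω = 0·0+14·1+8·0 ≡ 0  ⇒  (a,b)_2 = +1.
v=3: a=3^4·(≡2), b=3^6·(≡2) mod 3; (2|3)=-1, (2|3)=-1; (−1)^{4·6·1}·(-1)^6·(-1)^4 = +1.
v=5: a=5^-2·(≡3), b=5^-4·(≡4) mod 5; (3|5)=-1, (4|5)=+1; (−1)^{-2·-4·2}·(-1)^-4·(+1)^-2 = +1.
|Ram(-7, -91)| = 2, even; anisotropic at {13, ∞}.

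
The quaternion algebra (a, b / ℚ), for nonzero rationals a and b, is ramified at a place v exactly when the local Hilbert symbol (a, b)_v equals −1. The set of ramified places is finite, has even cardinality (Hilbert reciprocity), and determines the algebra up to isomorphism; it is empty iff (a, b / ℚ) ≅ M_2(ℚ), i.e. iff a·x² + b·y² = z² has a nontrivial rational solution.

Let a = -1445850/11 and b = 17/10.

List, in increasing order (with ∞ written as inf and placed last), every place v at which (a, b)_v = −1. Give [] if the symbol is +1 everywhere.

Mod squares: a ≡ -7854, b ≡ 170. Check v ∈ {∞, 2, 3, 5, 7, 11, 17}.
v=2: v_2(a)=1, v_2(b)=-1; units ≡ 1, 5 (mod 8); ε·ε+αω+βω = 0·0+1·1+-1·0 ≡ 1  ⇒  (a,b)_2 = -1.
v=17: a=17^1·(≡14), b=17^1·(≡12) mod 17; (14|17)=-1, (12|17)=-1; (−1)^{1·1·8}·(-1)^1·(-1)^1 = +1.
v=7: a=7^1·(≡5), b=7^0·(≡1) mod 7; (5|7)=-1, (1|7)=+1; (−1)^{1·0·3}·(-1)^0·(+1)^1 = +1.
v=11: a=11^-1·(≡1), b=11^0·(≡5) mod 11; (1|11)=+1, (5|11)=+1; (−1)^{-1·0·5}·(+1)^0·(+1)^-1 = +1.
v=3: a=3^5·(≡1), b=3^0·(≡2) mod 3; (1|3)=+1, (2|3)=-1; (−1)^{5·0·1}·(+1)^0·(-1)^5 = -1.
v=∞: -7854 < 0 and 170 > 0  ⇒  (a,b)_∞ = +1.
v=5: a=5^2·(≡1), b=5^-1·(≡1) mod 5; (1|5)=+1, (1|5)=+1; (−1)^{2·-1·2}·(+1)^-1·(+1)^2 = +1.
|Ram(-7854, 170)| = 2, even; anisotropic at {2, 3}.

[2, 3]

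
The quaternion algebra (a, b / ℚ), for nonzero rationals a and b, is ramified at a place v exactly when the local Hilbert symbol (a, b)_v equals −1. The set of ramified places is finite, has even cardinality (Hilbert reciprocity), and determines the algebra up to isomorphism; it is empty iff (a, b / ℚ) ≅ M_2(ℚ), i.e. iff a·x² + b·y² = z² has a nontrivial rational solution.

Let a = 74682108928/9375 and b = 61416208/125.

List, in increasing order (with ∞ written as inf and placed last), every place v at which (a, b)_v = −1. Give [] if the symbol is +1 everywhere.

[3, 5, 7, 19]

Mod squares: a ≡ 61845, b ≡ 1085. Check v ∈ {∞, 2, 3, 5, 7, 19, 31}.
v=3: a=3^-1·(≡2), b=3^0·(≡2) mod 3; (2|3)=-1, (2|3)=-1; (−1)^{-1·0·1}·(-1)^0·(-1)^-1 = -1.
v=19: a=19^3·(≡16), b=19^2·(≡14) mod 19; (16|19)=+1, (14|19)=-1; (−1)^{3·2·9}·(+1)^2·(-1)^3 = -1.
v=2: v_2(a)=10, v_2(b)=4; units ≡ 5, 5 (mod 8); ε·ε+αω+βω = 0·0+10·1+4·1 ≡ 0  ⇒  (a,b)_2 = +1.
v=5: a=5^-5·(≡1), b=5^-3·(≡3) mod 5; (1|5)=+1, (3|5)=-1; (−1)^{-5·-3·2}·(+1)^-3·(-1)^-5 = -1.
v=7: a=7^3·(≡4), b=7^3·(≡4) mod 7; (4|7)=+1, (4|7)=+1; (−1)^{3·3·3}·(+1)^3·(+1)^3 = -1.
v=31: a=31^1·(≡6), b=31^1·(≡20) mod 31; (6|31)=-1, (20|31)=+1; (−1)^{1·1·15}·(-1)^1·(+1)^1 = +1.
v=∞: 61845 > 0 and 1085 > 0  ⇒  (a,b)_∞ = +1.
|Ram(61845, 1085)| = 4, even; anisotropic at {3, 5, 7, 19}.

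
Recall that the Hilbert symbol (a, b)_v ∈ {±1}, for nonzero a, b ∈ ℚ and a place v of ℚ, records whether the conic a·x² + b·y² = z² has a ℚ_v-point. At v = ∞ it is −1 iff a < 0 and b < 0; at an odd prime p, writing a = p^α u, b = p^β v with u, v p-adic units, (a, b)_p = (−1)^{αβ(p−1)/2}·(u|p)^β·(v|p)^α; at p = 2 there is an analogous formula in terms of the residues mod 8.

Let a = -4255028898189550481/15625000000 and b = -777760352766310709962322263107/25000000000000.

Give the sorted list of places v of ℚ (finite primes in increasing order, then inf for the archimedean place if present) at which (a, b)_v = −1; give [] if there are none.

[13, 31, 37, inf]

(a, b) ≡ (-1774409, -187) mod (ℚ^×)²; places V = {2, 3, 5, 7, 11, 13, 17, 19, 31, 37, ∞}.
(a,b)_11: α=2, u≡9; β=3, v≡5 (mod 11); (9|11)=+1, (5|11)=+1; sign (−1)^0·+1^3·+1^2 = +1.
(a,b)_2: α=-6, β=-12; u≡7, v≡5 (mod 8); ε(u)ε(v)=1·0, αω(v)=-6·1, βω(u)=-12·0; sum ≡ 0  ⇒  +1.
(a,b)_17: α=3, u≡7; β=3, v≡3 (mod 17); (7|17)=-1, (3|17)=-1; sign (−1)^0·-1^3·-1^3 = +1.
(a,b)_3: α=0, u≡1; β=2, v≡2 (mod 3); (1|3)=+1, (2|3)=-1; sign (−1)^0·+1^2·-1^0 = +1.
(a,b)_∞: sgn(-1774409)=−, sgn(-187)=−, so -1.
(a,b)_7: α=5, u≡2; β=8, v≡2 (mod 7); (2|7)=+1, (2|7)=+1; sign (−1)^0·+1^8·+1^5 = +1.
(a,b)_13: α=5, u≡11; β=6, v≡5 (mod 13); (11|13)=-1, (5|13)=-1; sign (−1)^0·-1^6·-1^5 = -1.
(a,b)_5: α=-12, u≡1; β=-14, v≡3 (mod 5); (1|5)=+1, (3|5)=-1; sign (−1)^0·+1^-14·-1^-12 = +1.
(a,b)_31: α=1, u≡20; β=2, v≡17 (mod 31); (20|31)=+1, (17|31)=-1; sign (−1)^0·+1^2·-1^1 = -1.
(a,b)_19: α=0, u≡5; β=2, v≡18 (mod 19); (5|19)=+1, (18|19)=-1; sign (−1)^0·+1^2·-1^0 = +1.
(a,b)_37: α=1, u≡32; β=2, v≡32 (mod 37); (32|37)=-1, (32|37)=-1; sign (−1)^0·-1^2·-1^1 = -1.
|Ram(-1774409, -187)| = 4, even; anisotropic at {13, 31, 37, ∞}.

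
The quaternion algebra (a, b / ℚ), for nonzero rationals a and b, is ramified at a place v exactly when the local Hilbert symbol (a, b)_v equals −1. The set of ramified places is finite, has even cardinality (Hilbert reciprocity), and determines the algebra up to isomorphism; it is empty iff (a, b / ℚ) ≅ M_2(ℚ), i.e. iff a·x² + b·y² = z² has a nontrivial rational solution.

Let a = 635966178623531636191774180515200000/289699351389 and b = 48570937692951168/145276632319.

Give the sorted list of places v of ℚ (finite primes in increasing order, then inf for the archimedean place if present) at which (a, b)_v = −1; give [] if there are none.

[3, 5, 13, 43]

Mod squares: a ≡ 69788355, b ≡ 1329302. Check v ∈ {∞, 2, 3, 5, 7, 11, 13, 17, 19, 29, 41, 43, 47, 53}.
v=3: a=3^-3·(≡2), b=3^2·(≡2) mod 3; (2|3)=-1, (2|3)=-1; (−1)^{-3·2·1}·(-1)^2·(-1)^-3 = -1.
v=53: a=53^2·(≡5), b=53^2·(≡24) mod 53; (5|53)=-1, (24|53)=+1; (−1)^{2·2·26}·(-1)^2·(+1)^2 = +1.
v=∞: 69788355 > 0 and 1329302 > 0  ⇒  (a,b)_∞ = +1.
v=17: a=17^-2·(≡5), b=17^2·(≡9) mod 17; (5|17)=-1, (9|17)=+1; (−1)^{-2·2·8}·(-1)^2·(+1)^-2 = +1.
v=47: a=47^-2·(≡46), b=47^-2·(≡24) mod 47; (46|47)=-1, (24|47)=+1; (−1)^{-2·-2·23}·(-1)^-2·(+1)^-2 = +1.
v=5: a=5^5·(≡1), b=5^0·(≡2) mod 5; (1|5)=+1, (2|5)=-1; (−1)^{5·0·2}·(+1)^0·(-1)^5 = -1.
v=29: a=29^3·(≡3), b=29^1·(≡11) mod 29; (3|29)=-1, (11|29)=-1; (−1)^{3·1·14}·(-1)^1·(-1)^3 = +1.
v=7: a=7^-5·(≡4), b=7^-6·(≡4) mod 7; (4|7)=+1, (4|7)=+1; (−1)^{-5·-6·3}·(+1)^-6·(+1)^-5 = +1.
v=19: a=19^4·(≡11), b=19^2·(≡4) mod 19; (11|19)=+1, (4|19)=+1; (−1)^{4·2·9}·(+1)^2·(+1)^4 = +1.
v=2: v_2(a)=10, v_2(b)=7; units ≡ 3, 3 (mod 8); ε·ε+αω+βω = 1·1+10·1+7·1 ≡ 0  ⇒  (a,b)_2 = +1.
v=43: a=43^5·(≡11), b=43^-1·(≡24) mod 43; (11|43)=+1, (24|43)=+1; (−1)^{5·-1·21}·(+1)^-1·(+1)^5 = -1.
v=11: a=11^0·(≡6), b=11^2·(≡10) mod 11; (6|11)=-1, (10|11)=-1; (−1)^{0·2·5}·(-1)^2·(-1)^0 = +1.
v=13: a=13^3·(≡7), b=13^-1·(≡10) mod 13; (7|13)=-1, (10|13)=+1; (−1)^{3·-1·6}·(-1)^-1·(+1)^3 = -1.
v=41: a=41^3·(≡23), b=41^1·(≡9) mod 41; (23|41)=+1, (9|41)=+1; (−1)^{3·1·20}·(+1)^1·(+1)^3 = +1.
(69788355, 1329302 / ℚ) ramifies at {3, 5, 13, 43}: a division algebra.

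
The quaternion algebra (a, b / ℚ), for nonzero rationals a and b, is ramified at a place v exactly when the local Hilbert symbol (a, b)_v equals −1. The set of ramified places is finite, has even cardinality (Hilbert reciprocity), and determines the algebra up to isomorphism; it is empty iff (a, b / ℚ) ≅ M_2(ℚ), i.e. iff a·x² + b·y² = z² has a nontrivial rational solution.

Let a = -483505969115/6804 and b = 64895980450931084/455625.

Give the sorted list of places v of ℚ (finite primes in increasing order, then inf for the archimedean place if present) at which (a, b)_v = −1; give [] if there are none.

(a, b) ≡ (-97323135, 10619) mod (ℚ^×)²; places V = {2, 3, 5, 7, 13, 17, 19, 37, 41, 47, ∞}.
(a,b)_2: α=-2, β=2; u≡1, v≡3 (mod 8); ε(u)ε(v)=0·1, αω(v)=-2·1, βω(u)=2·0; sum ≡ 0  ⇒  +1.
(a,b)_47: α=1, u≡1; β=2, v≡43 (mod 47); (1|47)=+1, (43|47)=-1; sign (−1)^0·+1^2·-1^1 = -1.
(a,b)_7: α=-1, u≡1; β=3, v≡6 (mod 7); (1|7)=+1, (6|7)=-1; sign (−1)^1·+1^3·-1^-1 = +1.
(a,b)_41: α=1, u≡16; β=1, v≡34 (mod 41); (16|41)=+1, (34|41)=-1; sign (−1)^0·+1^1·-1^1 = -1.
(a,b)_5: α=1, u≡3; β=-4, v≡1 (mod 5); (3|5)=-1, (1|5)=+1; sign (−1)^0·-1^-4·+1^1 = +1.
(a,b)_∞: sgn(-97323135)=−, sgn(10619)=+, so +1.
(a,b)_17: α=2, u≡3; β=4, v≡6 (mod 17); (3|17)=-1, (6|17)=-1; sign (−1)^0·-1^4·-1^2 = +1.
(a,b)_3: α=-5, u≡1; β=-6, v≡2 (mod 3); (1|3)=+1, (2|3)=-1; sign (−1)^0·+1^-6·-1^-5 = -1.
(a,b)_13: α=1, u≡11; β=2, v≡5 (mod 13); (11|13)=-1, (5|13)=-1; sign (−1)^0·-1^2·-1^1 = -1.
(a,b)_37: α=1, u≡28; β=1, v≡21 (mod 37); (28|37)=+1, (21|37)=+1; sign (−1)^0·+1^1·+1^1 = +1.
(a,b)_19: α=2, u≡14; β=0, v≡4 (mod 19); (14|19)=-1, (4|19)=+1; sign (−1)^0·-1^0·+1^2 = +1.
(-97323135, 10619 / ℚ) ramifies at {3, 13, 41, 47}: a division algebra.

[3, 13, 41, 47]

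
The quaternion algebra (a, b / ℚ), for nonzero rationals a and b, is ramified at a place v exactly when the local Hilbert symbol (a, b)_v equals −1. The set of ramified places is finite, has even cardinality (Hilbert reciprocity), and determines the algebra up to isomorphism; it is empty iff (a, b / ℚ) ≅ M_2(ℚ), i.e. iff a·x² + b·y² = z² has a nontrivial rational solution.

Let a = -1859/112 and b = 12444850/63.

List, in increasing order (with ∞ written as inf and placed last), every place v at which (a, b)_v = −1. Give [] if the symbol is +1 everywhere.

(a, b) ≡ (-77, 238) mod (ℚ^×)²; places V = {2, 3, 5, 7, 11, 13, 17, ∞}.
(a,b)_17: α=0, u≡13; β=1, v≡11 (mod 17); (13|17)=+1, (11|17)=-1; sign (−1)^0·+1^1·-1^0 = +1.
(a,b)_7: α=-1, u≡5; β=-1, v≡6 (mod 7); (5|7)=-1, (6|7)=-1; sign (−1)^1·-1^-1·-1^-1 = -1.
(a,b)_2: α=-4, β=1; u≡3, v≡7 (mod 8); ε(u)ε(v)=1·1, αω(v)=-4·0, βω(u)=1·1; sum ≡ 0  ⇒  +1.
(a,b)_11: α=1, u≡9; β=4, v≡10 (mod 11); (9|11)=+1, (10|11)=-1; sign (−1)^0·+1^4·-1^1 = -1.
(a,b)_∞: sgn(-77)=−, sgn(238)=+, so +1.
(a,b)_13: α=2, u≡10; β=0, v≡12 (mod 13); (10|13)=+1, (12|13)=+1; sign (−1)^0·+1^0·+1^2 = +1.
(a,b)_5: α=0, u≡3; β=2, v≡3 (mod 5); (3|5)=-1, (3|5)=-1; sign (−1)^0·-1^2·-1^0 = +1.
(a,b)_3: α=0, u≡1; β=-2, v≡1 (mod 3); (1|3)=+1, (1|3)=+1; sign (−1)^0·+1^-2·+1^0 = +1.
Ram(-77, 238) = {7, 11}; no ℚ_7-point on the conic.

[7, 11]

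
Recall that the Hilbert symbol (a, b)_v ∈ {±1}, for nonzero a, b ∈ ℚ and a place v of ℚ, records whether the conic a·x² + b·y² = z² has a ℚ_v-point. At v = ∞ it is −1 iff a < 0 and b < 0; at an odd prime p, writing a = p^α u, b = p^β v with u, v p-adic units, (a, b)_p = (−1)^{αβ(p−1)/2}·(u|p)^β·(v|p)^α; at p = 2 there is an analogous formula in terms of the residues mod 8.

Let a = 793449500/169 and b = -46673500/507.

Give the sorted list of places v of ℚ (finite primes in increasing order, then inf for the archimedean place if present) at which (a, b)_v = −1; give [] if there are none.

(a, b) ≡ (95, -4845) mod (ℚ^×)²; places V = {2, 3, 5, 13, 17, 19, ∞}.
(a,b)_∞: sgn(95)=+, sgn(-4845)=−, so +1.
(a,b)_17: α=4, u≡3; β=3, v≡16 (mod 17); (3|17)=-1, (16|17)=+1; sign (−1)^0·-1^3·+1^4 = -1.
(a,b)_5: α=3, u≡4; β=3, v≡1 (mod 5); (4|5)=+1, (1|5)=+1; sign (−1)^0·+1^3·+1^3 = +1.
(a,b)_2: α=2, β=2; u≡7, v≡3 (mod 8); ε(u)ε(v)=1·1, αω(v)=2·1, βω(u)=2·0; sum ≡ 1  ⇒  -1.
(a,b)_13: α=-2, u≡12; β=-2, v≡12 (mod 13); (12|13)=+1, (12|13)=+1; sign (−1)^0·+1^-2·+1^-2 = +1.
(a,b)_19: α=1, u≡9; β=1, v≡11 (mod 19); (9|19)=+1, (11|19)=+1; sign (−1)^1·+1^1·+1^1 = -1.
(a,b)_3: α=0, u≡2; β=-1, v≡2 (mod 3); (2|3)=-1, (2|3)=-1; sign (−1)^0·-1^-1·-1^0 = -1.
(95, -4845 / ℚ) ramifies at {2, 3, 17, 19}: a division algebra.

[2, 3, 17, 19]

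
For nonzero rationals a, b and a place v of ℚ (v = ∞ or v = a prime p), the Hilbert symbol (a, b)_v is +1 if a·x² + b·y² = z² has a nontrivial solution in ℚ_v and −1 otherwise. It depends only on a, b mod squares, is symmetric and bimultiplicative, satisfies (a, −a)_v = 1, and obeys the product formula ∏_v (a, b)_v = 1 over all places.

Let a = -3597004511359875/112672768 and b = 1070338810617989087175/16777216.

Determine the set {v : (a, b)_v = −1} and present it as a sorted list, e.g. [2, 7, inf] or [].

[5, 7, 11, 13]

(a, b) ≡ (-15015, 7) mod (ℚ^×)²; places V = {2, 3, 5, 7, 11, 13, 23, ∞}.
(a,b)_7: α=13, u≡2; β=17, v≡2 (mod 7); (2|7)=+1, (2|7)=+1; sign (−1)^1·+1^17·+1^13 = -1.
(a,b)_3: α=3, u≡2; β=2, v≡1 (mod 3); (2|3)=-1, (1|3)=+1; sign (−1)^0·-1^2·+1^3 = +1.
(a,b)_11: α=1, u≡7; β=2, v≡2 (mod 11); (7|11)=-1, (2|11)=-1; sign (−1)^0·-1^2·-1^1 = -1.
(a,b)_5: α=3, u≡2; β=2, v≡2 (mod 5); (2|5)=-1, (2|5)=-1; sign (−1)^0·-1^2·-1^3 = -1.
(a,b)_∞: sgn(-15015)=−, sgn(7)=+, so +1.
(a,b)_23: α=-2, u≡18; β=0, v≡10 (mod 23); (18|23)=+1, (10|23)=-1; sign (−1)^0·+1^0·-1^-2 = +1.
(a,b)_2: α=-14, β=-24; u≡1, v≡7 (mod 8); ε(u)ε(v)=0·1, αω(v)=-14·0, βω(u)=-24·0; sum ≡ 0  ⇒  +1.
(a,b)_13: α=-1, u≡6; β=2, v≡7 (mod 13); (6|13)=-1, (7|13)=-1; sign (−1)^0·-1^2·-1^-1 = -1.
|Ram(-15015, 7)| = 4, even; anisotropic at {5, 7, 11, 13}.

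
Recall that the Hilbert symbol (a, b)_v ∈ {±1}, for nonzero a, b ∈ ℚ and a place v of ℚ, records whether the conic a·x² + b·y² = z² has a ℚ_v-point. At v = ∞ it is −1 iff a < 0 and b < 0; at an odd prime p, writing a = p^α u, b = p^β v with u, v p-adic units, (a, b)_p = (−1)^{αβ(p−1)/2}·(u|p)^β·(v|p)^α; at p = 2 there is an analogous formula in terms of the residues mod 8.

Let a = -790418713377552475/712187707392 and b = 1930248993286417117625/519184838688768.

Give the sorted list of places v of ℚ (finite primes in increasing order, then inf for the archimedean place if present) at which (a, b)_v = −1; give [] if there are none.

Mod squares: a ≡ -38, b ≡ 74290. Check v ∈ {∞, 2, 3, 5, 7, 17, 19, 23, 37}.
v=∞: -38 < 0 and 74290 > 0  ⇒  (a,b)_∞ = +1.
v=5: a=5^2·(≡3), b=5^3·(≡2) mod 5; (3|5)=-1, (2|5)=-1; (−1)^{2·3·2}·(-1)^3·(-1)^2 = -1.
v=7: a=7^-2·(≡1), b=7^-2·(≡3) mod 7; (1|7)=+1, (3|7)=-1; (−1)^{-2·-2·3}·(+1)^-2·(-1)^-2 = +1.
v=2: v_2(a)=-17, v_2(b)=-17; units ≡ 5, 1 (mod 8); ε·ε+αω+βω = 0·0+-17·0+-17·1 ≡ 1  ⇒  (a,b)_2 = -1.
v=17: a=17^6·(≡4), b=17^5·(≡2) mod 17; (4|17)=+1, (2|17)=+1; (−1)^{6·5·8}·(+1)^5·(+1)^6 = +1.
v=19: a=19^5·(≡7), b=19^7·(≡10) mod 19; (7|19)=+1, (10|19)=-1; (−1)^{5·7·9}·(+1)^7·(-1)^5 = +1.
v=3: a=3^-4·(≡1), b=3^-10·(≡1) mod 3; (1|3)=+1, (1|3)=+1; (−1)^{-4·-10·1}·(+1)^-10·(+1)^-4 = +1.
v=37: a=37^-2·(≡36), b=37^-2·(≡18) mod 37; (36|37)=+1, (18|37)=-1; (−1)^{-2·-2·18}·(+1)^-2·(-1)^-2 = +1.
v=23: a=23^2·(≡6), b=23^3·(≡5) mod 23; (6|23)=+1, (5|23)=-1; (−1)^{2·3·11}·(+1)^3·(-1)^2 = +1.
Ram(-38, 74290) = {2, 5}; no ℚ_2-point on the conic.

[2, 5]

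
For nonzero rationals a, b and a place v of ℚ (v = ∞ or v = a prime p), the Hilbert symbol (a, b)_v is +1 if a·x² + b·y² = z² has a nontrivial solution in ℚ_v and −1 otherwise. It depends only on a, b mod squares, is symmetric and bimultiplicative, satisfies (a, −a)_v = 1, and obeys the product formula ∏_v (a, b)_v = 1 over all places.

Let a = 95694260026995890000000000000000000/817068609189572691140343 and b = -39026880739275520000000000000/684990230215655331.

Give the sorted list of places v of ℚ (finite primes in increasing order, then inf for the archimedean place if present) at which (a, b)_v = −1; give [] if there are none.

(a, b) ≡ (976430, -413105) mod (ℚ^×)²; places V = {2, 3, 5, 7, 11, 13, 23, 29, 37, 41, ∞}.
(a,b)_∞: sgn(976430)=+, sgn(-413105)=−, so +1.
(a,b)_2: α=19, β=20; u≡7, v≡7 (mod 8); ε(u)ε(v)=1·1, αω(v)=19·0, βω(u)=20·0; sum ≡ 1  ⇒  -1.
(a,b)_13: α=9, u≡10; β=6, v≡1 (mod 13); (10|13)=+1, (1|13)=+1; sign (−1)^0·+1^6·+1^9 = +1.
(a,b)_3: α=-26, u≡2; β=-14, v≡1 (mod 3); (2|3)=-1, (1|3)=+1; sign (−1)^0·-1^-14·+1^-26 = +1.
(a,b)_5: α=19, u≡4; β=13, v≡1 (mod 5); (4|5)=+1, (1|5)=+1; sign (−1)^0·+1^13·+1^19 = +1.
(a,b)_11: α=-6, u≡3; β=-5, v≡10 (mod 11); (3|11)=+1, (10|11)=-1; sign (−1)^0·+1^-5·-1^-6 = +1.
(a,b)_29: α=3, u≡5; β=3, v≡22 (mod 29); (5|29)=+1, (22|29)=+1; sign (−1)^0·+1^3·+1^3 = +1.
(a,b)_23: α=-2, u≡15; β=-2, v≡19 (mod 23); (15|23)=-1, (19|23)=-1; sign (−1)^0·-1^-2·-1^-2 = +1.
(a,b)_41: α=0, u≡29; β=-2, v≡29 (mod 41); (29|41)=-1, (29|41)=-1; sign (−1)^0·-1^-2·-1^0 = +1.
(a,b)_7: α=-3, u≡1; β=1, v≡1 (mod 7); (1|7)=+1, (1|7)=+1; sign (−1)^1·+1^1·+1^-3 = -1.
(a,b)_37: α=1, u≡7; β=1, v≡21 (mod 37); (7|37)=+1, (21|37)=+1; sign (−1)^0·+1^1·+1^1 = +1.
Ram(976430, -413105) = {2, 7}; no ℚ_2-point on the conic.

[2, 7]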